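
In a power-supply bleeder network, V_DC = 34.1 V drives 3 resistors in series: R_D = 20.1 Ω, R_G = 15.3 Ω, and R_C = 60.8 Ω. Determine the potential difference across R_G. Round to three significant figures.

V ≈ 5.42 V

Series total: ΣR = 20.1 + 15.3 + 60.8 = 96.20 Ω.
V = V_DC · R/ΣR = 34.1 × 0.1590 = 5.423 V.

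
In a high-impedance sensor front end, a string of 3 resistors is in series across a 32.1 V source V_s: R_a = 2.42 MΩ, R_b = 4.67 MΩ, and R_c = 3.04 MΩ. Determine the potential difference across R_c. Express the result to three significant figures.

Total series resistance ΣR = 2.42 + 4.67 + 3.04 = 10.13 MΩ.
By the voltage-divider rule, V = 32.1 × 3.040/10.13 = 9.633 V.

V ≈ 9.63 V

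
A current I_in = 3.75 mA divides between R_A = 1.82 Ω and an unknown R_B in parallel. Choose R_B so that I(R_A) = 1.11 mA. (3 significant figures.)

In a two-way split, I_A/I_in = R_B/(R_A + R_B).
1.11/3.75 = R_B/(R_A + R_B) → R_B = R_A · (0.2960)/(1 − 0.2960) = 1.82 × 0.4205 = 0.7652 Ω.

R_B ≈ 0.765 Ω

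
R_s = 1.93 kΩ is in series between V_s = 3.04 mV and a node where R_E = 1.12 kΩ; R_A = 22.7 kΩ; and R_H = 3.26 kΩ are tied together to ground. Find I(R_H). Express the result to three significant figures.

Combine the parallel branches: R_p = (1/1.12 + 1/22.7 + 1/3.26)⁻¹ = 0.8041 kΩ.
V_A = 3.04 × 0.8041/2.734 = 0.8940 mV.
Branch current I = V_A/R_H = 0.8940/3.26 = 0.2742 µA.
(Check via current divider: I_total = 1.112 µA; share G_k/ΣG = 0.2467 → same result.)

I ≈ 0.274 µA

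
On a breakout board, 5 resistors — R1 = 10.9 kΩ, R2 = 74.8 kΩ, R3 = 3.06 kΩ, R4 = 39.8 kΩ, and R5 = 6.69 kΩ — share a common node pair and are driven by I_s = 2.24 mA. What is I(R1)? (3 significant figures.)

I ≈ 0.339 mA

Conductances: ΣG = 1/10.9 + 1/74.8 + 1/3.06 + 1/39.8 + 1/6.69 = 0.6065 (1/kΩ).
Current divider: I(R1) = I_s · G_k/ΣG = 2.24 × (0.09174/0.6065) = 2.24 × 0.1513 = 0.3388 mA.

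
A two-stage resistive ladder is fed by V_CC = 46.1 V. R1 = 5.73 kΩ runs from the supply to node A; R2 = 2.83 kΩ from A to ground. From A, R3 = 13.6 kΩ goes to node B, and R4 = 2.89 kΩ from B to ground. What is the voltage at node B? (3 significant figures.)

V_B ≈ 2.40 V

Node A sees R2 in parallel with the series input of stage 2, R3 + R4 = 16.49 kΩ.
R2 ‖ (R3+R4) = 2.415 kΩ.
So V_A = 46.1 × 0.2965 = 13.67 V.
V_B = V_A × 0.1753 = 2.396 V.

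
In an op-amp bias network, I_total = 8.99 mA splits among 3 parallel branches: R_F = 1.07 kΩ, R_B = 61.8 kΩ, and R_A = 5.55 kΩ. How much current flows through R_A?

I ≈ 1.43 mA

Total conductance ΣG = 1/1.07 + 1/61.8 + 1/5.55 = 1.131 (units of 1/kΩ).
Current divider: I(R_A) = I_total · G_k/ΣG = 8.99 × (0.1802/1.131) = 8.99 × 0.1593 = 1.432 mA.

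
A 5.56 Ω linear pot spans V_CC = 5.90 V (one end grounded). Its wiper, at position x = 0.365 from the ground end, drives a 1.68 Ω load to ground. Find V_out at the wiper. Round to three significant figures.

Split the track: R_lower = x·R_p = 2.029 Ω, R_upper = (1−x)·R_p = 3.531 Ω.
Lower segment in parallel with the load: 2.029 ‖ 1.68 = 0.9191 Ω.
Then V_out = V_CC · 0.9191/(3.531 + 0.9191) = 1.219 V.

V_out ≈ 1.22 V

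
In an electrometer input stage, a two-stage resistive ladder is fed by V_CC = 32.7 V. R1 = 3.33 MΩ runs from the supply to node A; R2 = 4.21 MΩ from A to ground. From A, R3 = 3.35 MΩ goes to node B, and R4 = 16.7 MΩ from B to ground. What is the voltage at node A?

The second stage (R3 + R4 = 20.05 MΩ) loads node A in parallel with R2.
Effective lower resistance at A: R2 ‖ 20.05 = 3.479 MΩ.
So V_A = 32.7 × 0.5110 = 16.71 V.

V_A ≈ 16.7 V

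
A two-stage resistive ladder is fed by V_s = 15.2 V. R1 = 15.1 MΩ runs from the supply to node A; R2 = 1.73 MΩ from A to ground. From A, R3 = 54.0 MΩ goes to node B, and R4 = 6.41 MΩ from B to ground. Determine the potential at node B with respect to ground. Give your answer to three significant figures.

Node A sees R2 in parallel with the series input of stage 2, R3 + R4 = 60.41 MΩ.
Effective lower resistance at A: R2 ‖ 60.41 = 1.682 MΩ.
So V_A = 15.2 × 0.1002 = 1.523 V.
Then the unloaded second divider: V_B = V_A × R4/(R3+R4) = 1.523 × 0.1061 = 0.1616 V.

V_B ≈ 0.162 V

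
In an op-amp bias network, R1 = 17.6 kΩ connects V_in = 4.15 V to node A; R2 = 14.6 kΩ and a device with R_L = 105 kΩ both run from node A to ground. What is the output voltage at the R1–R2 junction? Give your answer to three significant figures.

The load sits in parallel with R2, giving an effective lower resistance R2' = R2·R_L/(R2+R_L) = 12.82 kΩ.
Voltage divider with the loaded lower leg: V_out = 4.15 × 12.82/(17.6 + 12.82) = 4.15 × 0.4214 = 1.749 V.
(Unloaded it would be 1.88 V; the load pulls it down.)

V_out ≈ 1.75 V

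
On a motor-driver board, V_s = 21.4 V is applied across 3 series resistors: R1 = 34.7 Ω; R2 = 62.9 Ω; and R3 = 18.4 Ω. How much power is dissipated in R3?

P ≈ 0.626 W

The common current is I = 21.4/116.0 = 0.1845 A.
V(R3) = I·R = 3.394 V; P = V·I = 3.394 × 0.1845 = 0.6262 W.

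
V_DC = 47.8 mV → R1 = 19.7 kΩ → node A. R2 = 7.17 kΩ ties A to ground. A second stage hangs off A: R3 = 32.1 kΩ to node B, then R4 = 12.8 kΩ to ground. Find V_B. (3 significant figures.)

V_B ≈ 3.26 mV

Looking into the second stage from A: R3 + R4 = 44.90 kΩ appears in parallel with R2.
Effective lower resistance at A: R2 ‖ 44.90 = 6.183 kΩ.
So V_A = 47.8 × 0.2389 = 11.42 mV.
V_B = V_A × 0.2851 = 3.255 mV.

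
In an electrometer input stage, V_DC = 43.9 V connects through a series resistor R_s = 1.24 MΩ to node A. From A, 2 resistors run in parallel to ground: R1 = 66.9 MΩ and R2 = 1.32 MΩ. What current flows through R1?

Parallel bank: R_p = 1/(1/66.9 + 1/1.32) = 1.294 MΩ.
Node voltage V_A = V_DC · R_p/(R_s + R_p) = 43.9 × 0.5107 = 22.42 V.
Branch current I = V_A/R1 = 22.42/66.9 = 0.3352 µA.

I ≈ 0.335 µA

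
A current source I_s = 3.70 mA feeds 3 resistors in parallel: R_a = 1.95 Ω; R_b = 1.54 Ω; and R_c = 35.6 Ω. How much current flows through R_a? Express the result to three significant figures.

I ≈ 1.59 mA

Conductances: ΣG = 1/1.95 + 1/1.54 + 1/35.6 = 1.190 (1/Ω).
By the current-divider rule, I = I_s · G_k/ΣG = 3.70 × 0.4308 = 1.594 mA.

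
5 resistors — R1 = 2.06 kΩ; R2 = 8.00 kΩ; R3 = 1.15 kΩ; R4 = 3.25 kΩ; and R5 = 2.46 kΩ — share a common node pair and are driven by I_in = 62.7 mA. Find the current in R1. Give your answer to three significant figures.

ΣG = 1/2.06 + 1/8.00 + 1/1.15 + 1/3.25 + 1/2.46 = 2.194.
Current divider: I(R1) = I_in · G_k/ΣG = 62.7 × (0.4854/2.194) = 62.7 × 0.2212 = 13.87 mA.

I ≈ 13.9 mA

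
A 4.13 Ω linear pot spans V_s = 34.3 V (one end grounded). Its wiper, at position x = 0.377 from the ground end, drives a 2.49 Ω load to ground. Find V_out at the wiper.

Split the track: R_lower = x·R_p = 1.557 Ω, R_upper = (1−x)·R_p = 2.573 Ω.
Lower segment in parallel with the load: 1.557 ‖ 2.49 = 0.9580 Ω.
Loaded-divider output: V_out = 34.3 × 0.2713 = 9.306 V.
(Unloaded: V_out = x·V_s = 12.9 V.)

V_out ≈ 9.31 V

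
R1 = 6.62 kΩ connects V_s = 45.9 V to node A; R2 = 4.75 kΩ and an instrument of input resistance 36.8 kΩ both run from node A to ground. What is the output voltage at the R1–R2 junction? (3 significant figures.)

R2 ‖ R_L = (4.75 × 36.8)/(4.75 + 36.8) = 4.207 kΩ.
Then V_out = V_s · R2'/(R1 + R2') = 45.9 × 4.207/10.83 = 17.84 V.

V_out ≈ 17.8 V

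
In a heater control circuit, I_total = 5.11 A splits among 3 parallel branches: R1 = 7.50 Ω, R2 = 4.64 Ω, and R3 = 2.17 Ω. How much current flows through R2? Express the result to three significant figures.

I ≈ 1.36 A

Conductances: ΣG = 1/7.50 + 1/4.64 + 1/2.17 = 0.8097 (1/Ω).
Current divider: I(R2) = I_total · G_k/ΣG = 5.11 × (0.2155/0.8097) = 5.11 × 0.2662 = 1.360 A.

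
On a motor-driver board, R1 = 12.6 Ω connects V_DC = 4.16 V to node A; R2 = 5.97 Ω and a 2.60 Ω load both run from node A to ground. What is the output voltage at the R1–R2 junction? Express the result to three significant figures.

V_out ≈ 0.523 V

R2 ‖ R_L = (5.97 × 2.60)/(5.97 + 2.60) = 1.811 Ω.
Then V_out = V_DC · R2'/(R1 + R2') = 4.16 × 1.811/14.41 = 0.5228 V.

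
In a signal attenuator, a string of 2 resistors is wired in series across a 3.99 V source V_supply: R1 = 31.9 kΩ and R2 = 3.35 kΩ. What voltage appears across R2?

V ≈ 0.379 V

Series total: ΣR = 31.9 + 3.35 = 35.25 kΩ.
By the voltage-divider rule, V = 3.99 × 3.350/35.25 = 0.3792 V.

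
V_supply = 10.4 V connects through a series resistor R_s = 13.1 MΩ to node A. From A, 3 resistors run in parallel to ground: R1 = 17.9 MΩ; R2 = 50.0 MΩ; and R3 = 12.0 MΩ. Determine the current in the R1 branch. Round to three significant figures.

Equivalent of the parallel group: R_p = 6.281 MΩ.
Node voltage V_A = V_supply · R_p/(R_s + R_p) = 10.4 × 0.3241 = 3.371 V.
Branch current I = V_A/R1 = 3.371/17.9 = 0.1883 µA.

I ≈ 0.188 µA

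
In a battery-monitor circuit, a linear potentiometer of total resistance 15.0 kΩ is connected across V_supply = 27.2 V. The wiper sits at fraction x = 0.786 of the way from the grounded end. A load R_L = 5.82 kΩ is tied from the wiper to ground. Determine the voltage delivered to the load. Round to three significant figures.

V_out ≈ 14.9 V

The pot divides into 3.210 kΩ above the wiper and 11.79 kΩ below.
(x·R_p) ‖ R_L = 3.897 kΩ.
Then V_out = V_supply · 3.897/(3.210 + 3.897) = 14.91 V.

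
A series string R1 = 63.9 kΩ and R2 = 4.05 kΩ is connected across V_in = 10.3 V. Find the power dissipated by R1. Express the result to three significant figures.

P ≈ 1.47 mW

Series current I = V_in/ΣR = 10.3/67.95 = 0.1516 mA.
V(R1) = I·R = 9.686 V; P = V·I = 9.686 × 0.1516 = 1.468 mW.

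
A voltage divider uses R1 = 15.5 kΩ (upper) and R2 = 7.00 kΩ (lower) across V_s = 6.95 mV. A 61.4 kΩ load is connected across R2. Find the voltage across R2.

V_out ≈ 2.00 mV

R2 ‖ R_L = (7.00 × 61.4)/(7.00 + 61.4) = 6.284 kΩ.
Now apply the divider: V_out = 6.95 × 0.2885 = 2.005 mV.
(Unloaded it would be 2.16 mV; the load pulls it down.)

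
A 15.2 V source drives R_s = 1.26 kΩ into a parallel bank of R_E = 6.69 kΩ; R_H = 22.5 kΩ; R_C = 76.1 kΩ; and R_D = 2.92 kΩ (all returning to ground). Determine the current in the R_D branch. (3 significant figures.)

Equivalent of the parallel group: R_p = 1.820 kΩ.
Node voltage V_A = V_in · R_p/(R_s + R_p) = 15.2 × 0.5909 = 8.981 V.
I(R_D) = V_A / R_D = 8.981/2.92 = 3.076 mA.

I ≈ 3.08 mA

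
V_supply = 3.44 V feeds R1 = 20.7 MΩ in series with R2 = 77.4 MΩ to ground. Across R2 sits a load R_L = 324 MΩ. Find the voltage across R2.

R2 ‖ R_L = (77.4 × 324)/(77.4 + 324) = 62.48 MΩ.
Then V_out = V_supply · R2'/(R1 + R2') = 3.44 × 62.48/83.18 = 2.584 V.

V_out ≈ 2.58 V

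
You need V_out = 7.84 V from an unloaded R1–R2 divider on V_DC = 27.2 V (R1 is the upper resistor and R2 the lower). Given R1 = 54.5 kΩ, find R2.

R2 ≈ 22.1 kΩ

The divider ratio is R2/(R1+R2) = 7.84/27.2 = 0.2882.
Rearranging, R2 = R1·k/(1−k) = 54.5 × 0.4050 = 22.07 kΩ.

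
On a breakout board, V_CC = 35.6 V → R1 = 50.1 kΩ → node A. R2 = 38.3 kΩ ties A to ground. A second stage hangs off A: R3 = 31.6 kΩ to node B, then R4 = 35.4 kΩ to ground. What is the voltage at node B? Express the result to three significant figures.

Node A sees R2 in parallel with the series input of stage 2, R3 + R4 = 67.00 kΩ.
Effective lower resistance at A: R2 ‖ 67.00 = 24.37 kΩ.
So V_A = 35.6 × 0.3272 = 11.65 V.
Stage 2 is unloaded, so V_B = V_A · R4/(R3+R4) = 11.65 × 35.4/67.00 = 6.155 V.

V_B ≈ 6.16 V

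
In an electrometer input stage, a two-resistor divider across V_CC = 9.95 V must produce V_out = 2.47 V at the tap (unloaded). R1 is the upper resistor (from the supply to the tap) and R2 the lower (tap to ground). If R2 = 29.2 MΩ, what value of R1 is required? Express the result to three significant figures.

Required fraction k = V_out/V_CC = 0.2482.
R1 = R2·(1/k − 1) = 29.2 × 3.028 = 88.43 MΩ.

R1 ≈ 88.4 MΩ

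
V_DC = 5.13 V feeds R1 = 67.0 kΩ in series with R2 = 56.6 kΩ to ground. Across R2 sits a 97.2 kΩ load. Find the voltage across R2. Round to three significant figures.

V_out ≈ 1.79 V

The load sits in parallel with R2, giving an effective lower resistance R2' = R2·R_L/(R2+R_L) = 35.77 kΩ.
Now apply the divider: V_out = 5.13 × 0.3481 = 1.786 V.
(Unloaded it would be 2.35 V; the load pulls it down.)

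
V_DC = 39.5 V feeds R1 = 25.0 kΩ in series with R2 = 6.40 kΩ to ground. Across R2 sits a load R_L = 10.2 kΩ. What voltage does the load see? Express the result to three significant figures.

R2 ‖ R_L = (6.40 × 10.2)/(6.40 + 10.2) = 3.933 kΩ.
Now apply the divider: V_out = 39.5 × 0.1359 = 5.369 V.

V_out ≈ 5.37 V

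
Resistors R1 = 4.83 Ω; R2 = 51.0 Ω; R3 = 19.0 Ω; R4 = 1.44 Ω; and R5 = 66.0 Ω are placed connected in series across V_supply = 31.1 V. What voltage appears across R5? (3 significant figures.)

Series total: ΣR = 4.83 + 51.0 + 19.0 + 1.44 + 66.0 = 142.3 Ω.
By the voltage-divider rule, V = 31.1 × 66.00/142.3 = 14.43 V.

V ≈ 14.4 V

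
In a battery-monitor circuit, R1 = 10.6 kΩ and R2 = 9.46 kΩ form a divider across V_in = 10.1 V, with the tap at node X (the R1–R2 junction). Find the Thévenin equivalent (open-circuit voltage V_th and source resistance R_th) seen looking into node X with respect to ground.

Open-circuit (no load on X): V_th = V_in · R2/(R1 + R2) = 10.1 × 9.46/(10.60 + 9.46) = 4.763 V.
Looking into X with the source shorted: R_th = R1·R2/(R1+R2) = 10.60 × 9.46/20.06 = 4.999 kΩ.

V_th ≈ 4.76 V, R_th ≈ 5.00 kΩ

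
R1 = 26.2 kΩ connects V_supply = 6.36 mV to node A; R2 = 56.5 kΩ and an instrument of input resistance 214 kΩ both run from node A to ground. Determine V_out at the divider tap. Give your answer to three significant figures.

V_out ≈ 4.01 mV

First combine the lower leg with the load: R2 ‖ R_L = 44.70 kΩ.
Then V_out = V_supply · R2'/(R1 + R2') = 6.36 × 44.70/70.90 = 4.010 mV.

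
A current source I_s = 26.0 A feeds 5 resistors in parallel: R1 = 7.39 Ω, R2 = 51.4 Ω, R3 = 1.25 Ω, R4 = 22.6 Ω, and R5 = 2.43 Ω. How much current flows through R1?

I ≈ 2.49 A

ΣG = 1/7.39 + 1/51.4 + 1/1.25 + 1/22.6 + 1/2.43 = 1.411.
R1 takes the fraction G_k/ΣG = 0.1353/1.411 = 0.09593, so I = 26.0 × 0.09593 = 2.494 A.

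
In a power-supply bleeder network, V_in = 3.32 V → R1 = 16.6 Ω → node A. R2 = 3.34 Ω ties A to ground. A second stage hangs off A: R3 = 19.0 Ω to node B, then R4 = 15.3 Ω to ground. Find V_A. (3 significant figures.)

V_A ≈ 0.514 V

Looking into the second stage from A: R3 + R4 = 34.30 Ω appears in parallel with R2.
R2 ‖ (R3+R4) = 3.044 Ω.
V_A = 3.32 × 3.044/(16.6 + 3.044) = 0.5144 V.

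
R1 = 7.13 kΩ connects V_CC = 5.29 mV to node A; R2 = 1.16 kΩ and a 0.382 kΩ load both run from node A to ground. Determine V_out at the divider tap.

R2 ‖ R_L = (1.16 × 0.382)/(1.16 + 0.382) = 0.2874 kΩ.
Voltage divider with the loaded lower leg: V_out = 5.29 × 0.2874/(7.13 + 0.2874) = 5.29 × 0.03874 = 0.2049 mV.
(Unloaded it would be 0.740 mV; the load pulls it down.)

V_out ≈ 0.205 mV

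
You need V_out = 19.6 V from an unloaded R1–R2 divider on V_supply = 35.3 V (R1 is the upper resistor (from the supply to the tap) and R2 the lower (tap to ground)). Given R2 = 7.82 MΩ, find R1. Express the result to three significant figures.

Required fraction k = V_out/V_supply = 0.5552.
So R1 = R2 · (V_supply/V_out − 1) = 7.82 × (35.3/19.6 − 1) = 7.82 × 0.8010 = 6.264 MΩ.

R1 ≈ 6.26 MΩ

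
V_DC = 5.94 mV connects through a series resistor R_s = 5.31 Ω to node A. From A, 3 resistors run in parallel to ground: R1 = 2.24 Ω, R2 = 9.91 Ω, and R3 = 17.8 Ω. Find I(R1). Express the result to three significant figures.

I ≈ 0.631 mA

Equivalent of the parallel group: R_p = 1.657 Ω.
Node voltage V_A = V_DC · R_p/(R_s + R_p) = 5.94 × 0.2378 = 1.413 mV.
I(R1) = V_A / R1 = 1.413/2.24 = 0.6307 mA.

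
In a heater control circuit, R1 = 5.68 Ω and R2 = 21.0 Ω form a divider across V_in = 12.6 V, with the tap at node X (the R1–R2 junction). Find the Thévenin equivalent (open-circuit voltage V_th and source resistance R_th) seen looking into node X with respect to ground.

V_th ≈ 9.92 V, R_th ≈ 4.47 Ω

With X open, the divider is unloaded: V_th = 12.6 × 21.0/26.68 = 9.918 V.
Zeroing V_in shorts the top of R1 to ground, so R_th = R1 ‖ R2 = 4.471 Ω.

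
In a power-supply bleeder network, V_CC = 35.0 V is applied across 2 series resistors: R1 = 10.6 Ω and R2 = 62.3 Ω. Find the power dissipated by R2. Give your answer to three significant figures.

ΣR = 72.90 Ω → I = 35.0/72.90 = 0.4801 A.
V(R2) = I·R = 29.91 V; P = V·I = 29.91 × 0.4801 = 14.36 W.

P ≈ 14.4 W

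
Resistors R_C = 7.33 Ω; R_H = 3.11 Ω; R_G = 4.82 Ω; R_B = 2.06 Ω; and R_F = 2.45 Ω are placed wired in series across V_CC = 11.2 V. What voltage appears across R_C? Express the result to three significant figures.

Total series resistance ΣR = 7.33 + 3.11 + 4.82 + 2.06 + 2.45 = 19.77 Ω.
By the voltage-divider rule, V = 11.2 × 7.330/19.77 = 4.153 V.

V ≈ 4.15 V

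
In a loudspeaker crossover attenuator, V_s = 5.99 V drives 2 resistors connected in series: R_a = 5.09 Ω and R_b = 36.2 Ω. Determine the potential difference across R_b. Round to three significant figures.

V ≈ 5.25 V

Series total: ΣR = 5.09 + 36.2 = 41.29 Ω.
By the voltage-divider rule, V = 5.99 × 36.20/41.29 = 5.252 V.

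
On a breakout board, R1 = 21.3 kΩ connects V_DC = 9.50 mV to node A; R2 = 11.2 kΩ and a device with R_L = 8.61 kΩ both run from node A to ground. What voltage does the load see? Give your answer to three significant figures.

V_out ≈ 1.77 mV

First combine the lower leg with the load: R2 ‖ R_L = 4.868 kΩ.
Voltage divider with the loaded lower leg: V_out = 9.50 × 4.868/(21.3 + 4.868) = 9.50 × 0.1860 = 1.767 mV.
(Unloaded it would be 3.27 mV; the load pulls it down.)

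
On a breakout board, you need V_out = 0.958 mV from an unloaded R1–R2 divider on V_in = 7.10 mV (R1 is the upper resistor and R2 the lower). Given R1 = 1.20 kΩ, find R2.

The divider ratio is R2/(R1+R2) = 0.958/7.10 = 0.1349.
So R2 = R1 · V_out/(V_in − V_out) = 1.20 × 0.958/(7.10 − 0.958) = 1.20 × 0.1560 = 0.1872 kΩ.

R2 ≈ 0.187 kΩ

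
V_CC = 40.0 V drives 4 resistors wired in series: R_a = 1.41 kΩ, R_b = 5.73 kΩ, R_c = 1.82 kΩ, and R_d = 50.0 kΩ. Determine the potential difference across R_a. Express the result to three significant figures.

Series total: ΣR = 1.41 + 5.73 + 1.82 + 50.0 = 58.96 kΩ.
V = V_CC · R/ΣR = 40.0 × 0.02391 = 0.9566 V.

V ≈ 0.957 V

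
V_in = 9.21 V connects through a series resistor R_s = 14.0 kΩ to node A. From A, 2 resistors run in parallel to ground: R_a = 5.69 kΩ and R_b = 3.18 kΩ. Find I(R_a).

I ≈ 0.206 mA

Parallel bank: R_p = 1/(1/5.69 + 1/3.18) = 2.040 kΩ.
V_A by voltage divider: V_A = 9.21 × 2.040/(14.0 + 2.040) = 1.171 V.
Branch current I = V_A/R_a = 1.171/5.69 = 0.2059 mA.
(Equivalently: I_total = 0.5742 mA, then current-divider fraction G_k/ΣG = 0.3585.)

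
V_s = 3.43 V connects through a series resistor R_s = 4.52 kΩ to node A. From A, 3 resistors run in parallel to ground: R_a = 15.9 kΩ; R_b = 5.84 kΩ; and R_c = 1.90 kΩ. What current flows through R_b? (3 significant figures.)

Parallel bank: R_p = 1/(1/15.9 + 1/5.84 + 1/1.90) = 1.315 kΩ.
Node voltage V_A = V_s · R_p/(R_s + R_p) = 3.43 × 0.2254 = 0.7730 V.
I(R_b) = V_A / R_b = 0.7730/5.84 = 0.1324 mA.

I ≈ 0.132 mA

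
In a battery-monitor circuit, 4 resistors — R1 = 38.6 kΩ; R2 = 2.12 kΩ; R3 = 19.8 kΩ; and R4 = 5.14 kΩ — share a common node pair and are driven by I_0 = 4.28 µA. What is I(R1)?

I ≈ 0.149 µA

ΣG = 1/38.6 + 1/2.12 + 1/19.8 + 1/5.14 = 0.7427.
Current divider: I(R1) = I_0 · G_k/ΣG = 4.28 × (0.02591/0.7427) = 4.28 × 0.03488 = 0.1493 µA.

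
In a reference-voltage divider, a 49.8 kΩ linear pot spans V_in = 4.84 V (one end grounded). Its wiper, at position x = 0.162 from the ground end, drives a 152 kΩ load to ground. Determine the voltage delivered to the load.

Split the track: R_lower = x·R_p = 8.068 kΩ, R_upper = (1−x)·R_p = 41.73 kΩ.
(x·R_p) ‖ R_L = 7.661 kΩ.
Loaded-divider output: V_out = 4.84 × 0.1551 = 0.7507 V.

V_out ≈ 0.751 V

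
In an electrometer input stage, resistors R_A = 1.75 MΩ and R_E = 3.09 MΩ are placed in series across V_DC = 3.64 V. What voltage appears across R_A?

Series total: ΣR = 1.75 + 3.09 = 4.840 MΩ.
V = V_DC · R/ΣR = 3.64 × 0.3616 = 1.316 V.

V ≈ 1.32 V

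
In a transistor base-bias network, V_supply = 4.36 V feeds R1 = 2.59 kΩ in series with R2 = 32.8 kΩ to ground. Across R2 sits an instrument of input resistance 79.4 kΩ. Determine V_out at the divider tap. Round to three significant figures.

R2 ‖ R_L = (32.8 × 79.4)/(32.8 + 79.4) = 23.21 kΩ.
Voltage divider with the loaded lower leg: V_out = 4.36 × 23.21/(2.59 + 23.21) = 4.36 × 0.8996 = 3.922 V.

V_out ≈ 3.92 V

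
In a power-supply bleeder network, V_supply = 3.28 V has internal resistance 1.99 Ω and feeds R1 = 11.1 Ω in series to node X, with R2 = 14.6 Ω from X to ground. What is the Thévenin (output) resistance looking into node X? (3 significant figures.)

R1' = 1.99 + 11.1 = 13.09 Ω (source resistance + R1).
With V_supply suppressed (replaced by a short), R_th = R1' ‖ R2 = (13.09 × 14.6)/(13.09 + 14.6) = 6.902 Ω.

R_th ≈ 6.90 Ω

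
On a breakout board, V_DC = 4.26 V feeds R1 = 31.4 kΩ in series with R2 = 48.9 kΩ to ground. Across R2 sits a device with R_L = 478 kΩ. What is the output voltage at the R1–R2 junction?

First combine the lower leg with the load: R2 ‖ R_L = 44.36 kΩ.
Voltage divider with the loaded lower leg: V_out = 4.26 × 44.36/(31.4 + 44.36) = 4.26 × 0.5855 = 2.494 V.
(Unloaded it would be 2.59 V; the load pulls it down.)

V_out ≈ 2.49 V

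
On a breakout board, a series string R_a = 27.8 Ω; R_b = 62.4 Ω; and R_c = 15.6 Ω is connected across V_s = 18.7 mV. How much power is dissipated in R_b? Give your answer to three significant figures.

Series current I = V_s/ΣR = 18.7/105.8 = 0.1767 mA.
P(R_b) = I²·R_b = (0.1767)² × 62.4 = 1.949 µW.

P ≈ 1.95 µW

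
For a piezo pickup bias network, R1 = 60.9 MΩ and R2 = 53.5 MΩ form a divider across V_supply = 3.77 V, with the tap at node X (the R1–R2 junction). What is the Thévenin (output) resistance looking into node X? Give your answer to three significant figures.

Zeroing V_supply shorts the top of R1 to ground, so R_th = R1 ‖ R2 = 28.48 MΩ.

R_th ≈ 28.5 MΩ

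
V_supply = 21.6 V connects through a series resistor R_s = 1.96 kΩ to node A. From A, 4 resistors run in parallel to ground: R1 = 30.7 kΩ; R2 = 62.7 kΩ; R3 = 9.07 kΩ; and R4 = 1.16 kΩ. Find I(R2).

I ≈ 0.115 mA

Combine the parallel branches: R_p = (1/30.7 + 1/62.7 + 1/9.07 + 1/1.16)⁻¹ = 0.9796 kΩ.
V_A = 21.6 × 0.9796/2.940 = 7.198 V.
I(R2) = V_A / R2 = 7.198/62.7 = 0.1148 mA.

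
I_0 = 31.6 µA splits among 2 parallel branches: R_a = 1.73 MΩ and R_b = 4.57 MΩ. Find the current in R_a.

I ≈ 22.9 µA

For two parallel branches, I_k = I_0 · (other R)/(sum of R).
I(R_a) = 31.6 × 4.57/(1.73 + 4.57) = 31.6 × 0.7254 = 22.92 µA.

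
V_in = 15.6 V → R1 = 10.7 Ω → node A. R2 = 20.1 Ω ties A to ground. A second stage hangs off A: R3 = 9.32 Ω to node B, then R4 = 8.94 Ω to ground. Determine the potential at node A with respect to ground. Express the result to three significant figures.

Looking into the second stage from A: R3 + R4 = 18.26 Ω appears in parallel with R2.
R2 ‖ (R3+R4) = 9.568 Ω.
First divider: V_A = V_in · 9.568/(10.7 + 9.568) = 7.364 V.

V_A ≈ 7.36 V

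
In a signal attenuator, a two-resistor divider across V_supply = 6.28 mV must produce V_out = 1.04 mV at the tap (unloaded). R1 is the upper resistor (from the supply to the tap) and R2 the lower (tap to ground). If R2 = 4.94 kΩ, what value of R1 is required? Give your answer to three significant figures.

R1 ≈ 24.9 kΩ

Required fraction k = V_out/V_supply = 0.1656.
R1 = R2·(1/k − 1) = 4.94 × 5.038 = 24.89 kΩ.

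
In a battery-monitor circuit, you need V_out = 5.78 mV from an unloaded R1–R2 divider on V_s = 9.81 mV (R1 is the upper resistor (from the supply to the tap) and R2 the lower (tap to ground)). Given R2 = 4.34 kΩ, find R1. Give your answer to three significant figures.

R1 ≈ 3.03 kΩ

The divider ratio is R2/(R1+R2) = 5.78/9.81 = 0.5892.
So R1 = R2 · (V_s/V_out − 1) = 4.34 × (9.81/5.78 − 1) = 4.34 × 0.6972 = 3.026 kΩ.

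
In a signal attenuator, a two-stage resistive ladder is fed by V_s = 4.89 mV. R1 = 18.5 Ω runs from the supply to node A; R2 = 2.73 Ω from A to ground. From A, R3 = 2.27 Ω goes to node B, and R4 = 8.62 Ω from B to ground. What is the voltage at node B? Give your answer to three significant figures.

V_B ≈ 0.409 mV

Node A sees R2 in parallel with the series input of stage 2, R3 + R4 = 10.89 Ω.
Effective lower resistance at A: R2 ‖ 10.89 = 2.183 Ω.
First divider: V_A = V_s · 2.183/(18.5 + 2.183) = 0.5161 mV.
Then the unloaded second divider: V_B = V_A × R4/(R3+R4) = 0.5161 × 0.7916 = 0.4085 mV.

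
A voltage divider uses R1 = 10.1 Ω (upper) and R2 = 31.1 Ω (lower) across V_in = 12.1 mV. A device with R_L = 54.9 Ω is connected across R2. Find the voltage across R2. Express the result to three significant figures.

V_out ≈ 8.02 mV

The load sits in parallel with R2, giving an effective lower resistance R2' = R2·R_L/(R2+R_L) = 19.85 Ω.
Now apply the divider: V_out = 12.1 × 0.6628 = 8.020 mV.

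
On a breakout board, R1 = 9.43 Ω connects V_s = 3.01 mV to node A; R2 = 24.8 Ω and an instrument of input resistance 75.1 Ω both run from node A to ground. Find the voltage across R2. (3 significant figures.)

V_out ≈ 2.00 mV

First combine the lower leg with the load: R2 ‖ R_L = 18.64 Ω.
Then V_out = V_s · R2'/(R1 + R2') = 3.01 × 18.64/28.07 = 1.999 mV.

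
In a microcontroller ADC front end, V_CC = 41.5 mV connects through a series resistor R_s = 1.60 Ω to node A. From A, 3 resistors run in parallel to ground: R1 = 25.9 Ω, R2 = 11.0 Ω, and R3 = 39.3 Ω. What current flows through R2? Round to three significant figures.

I ≈ 3.02 mA

Equivalent of the parallel group: R_p = 6.453 Ω.
V_A by voltage divider: V_A = 41.5 × 6.453/(1.60 + 6.453) = 33.25 mV.
I(R2) = V_A / R2 = 33.25/11.0 = 3.023 mA.
(Check via current divider: I_total = 5.153 mA; share G_k/ΣG = 0.5866 → same result.)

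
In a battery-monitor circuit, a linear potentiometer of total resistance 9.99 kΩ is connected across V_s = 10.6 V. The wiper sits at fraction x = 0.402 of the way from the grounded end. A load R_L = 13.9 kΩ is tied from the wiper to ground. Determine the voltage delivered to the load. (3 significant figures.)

Split the track: R_lower = x·R_p = 4.016 kΩ, R_upper = (1−x)·R_p = 5.974 kΩ.
Lower segment in parallel with the load: 4.016 ‖ 13.9 = 3.116 kΩ.
Then V_out = V_s · 3.116/(5.974 + 3.116) = 3.633 V.
(Unloaded: V_out = x·V_s = 4.26 V.)

V_out ≈ 3.63 V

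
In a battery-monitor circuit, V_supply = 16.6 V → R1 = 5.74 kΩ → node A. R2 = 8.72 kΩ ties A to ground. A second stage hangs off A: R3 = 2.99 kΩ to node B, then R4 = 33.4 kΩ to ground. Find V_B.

The second stage (R3 + R4 = 36.39 kΩ) loads node A in parallel with R2.
R2 ‖ (R3+R4) = 7.034 kΩ.
First divider: V_A = V_supply · 7.034/(5.74 + 7.034) = 9.141 V.
Then the unloaded second divider: V_B = V_A × R4/(R3+R4) = 9.141 × 0.9178 = 8.390 V.

V_B ≈ 8.39 V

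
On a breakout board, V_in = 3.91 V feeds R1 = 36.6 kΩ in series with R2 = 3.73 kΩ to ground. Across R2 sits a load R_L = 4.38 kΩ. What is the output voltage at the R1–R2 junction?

V_out ≈ 0.204 V

R2 ‖ R_L = (3.73 × 4.38)/(3.73 + 4.38) = 2.014 kΩ.
Then V_out = V_in · R2'/(R1 + R2') = 3.91 × 2.014/38.61 = 0.2040 V.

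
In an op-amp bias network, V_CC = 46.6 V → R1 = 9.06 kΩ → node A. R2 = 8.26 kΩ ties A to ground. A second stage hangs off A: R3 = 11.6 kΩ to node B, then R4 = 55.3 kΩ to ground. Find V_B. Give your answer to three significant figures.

V_B ≈ 17.3 V

Node A sees R2 in parallel with the series input of stage 2, R3 + R4 = 66.90 kΩ.
Effective lower resistance at A: R2 ‖ 66.90 = 7.352 kΩ.
V_A = 46.6 × 7.352/(9.06 + 7.352) = 20.88 V.
Then the unloaded second divider: V_B = V_A × R4/(R3+R4) = 20.88 × 0.8266 = 17.26 V.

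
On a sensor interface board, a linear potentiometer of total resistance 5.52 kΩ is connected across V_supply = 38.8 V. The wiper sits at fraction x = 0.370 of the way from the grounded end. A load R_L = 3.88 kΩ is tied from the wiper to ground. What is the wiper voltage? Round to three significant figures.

Split the track: R_lower = x·R_p = 2.042 kΩ, R_upper = (1−x)·R_p = 3.478 kΩ.
Lower segment in parallel with the load: 2.042 ‖ 3.88 = 1.338 kΩ.
V_out = 38.8 × 1.338/(3.478 + 1.338) = 10.78 V.

V_out ≈ 10.8 V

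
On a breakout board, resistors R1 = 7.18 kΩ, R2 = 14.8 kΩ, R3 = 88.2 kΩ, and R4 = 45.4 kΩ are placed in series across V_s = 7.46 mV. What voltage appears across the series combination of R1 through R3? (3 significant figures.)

Total series resistance ΣR = 7.18 + 14.8 + 88.2 + 45.4 = 155.6 kΩ.
R_{R1..R3} = 7.18 + 14.8 + 88.2 = 110.2 kΩ.
V = V_s · R/ΣR = 7.46 × 0.7082 = 5.283 mV.

V ≈ 5.28 mV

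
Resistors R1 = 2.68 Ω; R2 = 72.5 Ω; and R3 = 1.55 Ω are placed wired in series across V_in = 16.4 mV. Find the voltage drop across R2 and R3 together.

ΣR = 2.68 + 72.5 + 1.55 = 76.73 Ω.
R_{R2..R3} = 72.5 + 1.55 = 74.05 Ω.
Voltage divider: V = V_in · (74.05 / 76.73) = 16.4 × 0.9651 = 15.83 mV.

V ≈ 15.8 mV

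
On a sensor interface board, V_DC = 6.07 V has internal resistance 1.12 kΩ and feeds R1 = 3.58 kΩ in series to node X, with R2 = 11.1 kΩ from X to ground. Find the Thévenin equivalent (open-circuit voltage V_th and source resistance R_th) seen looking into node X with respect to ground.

R1' = 1.12 + 3.58 = 4.700 kΩ (source resistance + R1).
Open-circuit (no load on X): V_th = V_DC · R2/(R1' + R2) = 6.07 × 11.1/(4.700 + 11.1) = 4.264 V.
With V_DC suppressed (replaced by a short), R_th = R1' ‖ R2 = (4.700 × 11.1)/(4.700 + 11.1) = 3.302 kΩ.

V_th ≈ 4.26 V, R_th ≈ 3.30 kΩ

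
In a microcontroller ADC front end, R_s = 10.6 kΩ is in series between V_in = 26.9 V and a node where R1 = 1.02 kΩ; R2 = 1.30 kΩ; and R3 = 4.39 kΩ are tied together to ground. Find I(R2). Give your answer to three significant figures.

I ≈ 0.942 mA

Parallel bank: R_p = 1/(1/1.02 + 1/1.30 + 1/4.39) = 0.5057 kΩ.
V_A = 26.9 × 0.5057/11.11 = 1.225 V.
I(R2) = V_A / R2 = 1.225/1.30 = 0.9422 mA.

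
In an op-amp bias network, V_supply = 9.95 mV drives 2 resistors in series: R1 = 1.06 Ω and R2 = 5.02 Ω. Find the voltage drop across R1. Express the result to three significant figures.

V ≈ 1.73 mV

Series total: ΣR = 1.06 + 5.02 = 6.080 Ω.
Voltage divider: V = V_supply · (1.060 / 6.080) = 9.95 × 0.1743 = 1.735 mV.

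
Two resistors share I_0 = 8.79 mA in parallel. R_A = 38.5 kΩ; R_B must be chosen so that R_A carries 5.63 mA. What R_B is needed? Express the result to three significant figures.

R_B ≈ 68.6 kΩ

The fraction through R_A equals R_B/(R_A+R_B).
5.63/8.79 = R_B/(R_A + R_B) → R_B = R_A · (0.6405)/(1 − 0.6405) = 38.5 × 1.782 = 68.59 kΩ.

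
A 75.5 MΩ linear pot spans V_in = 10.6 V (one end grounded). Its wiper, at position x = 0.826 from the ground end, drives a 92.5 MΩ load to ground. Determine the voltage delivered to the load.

Split the track: R_lower = x·R_p = 62.36 MΩ, R_upper = (1−x)·R_p = 13.14 MΩ.
(x·R_p) ‖ R_L = 37.25 MΩ.
V_out = 10.6 × 37.25/(13.14 + 37.25) = 7.836 V.

V_out ≈ 7.84 V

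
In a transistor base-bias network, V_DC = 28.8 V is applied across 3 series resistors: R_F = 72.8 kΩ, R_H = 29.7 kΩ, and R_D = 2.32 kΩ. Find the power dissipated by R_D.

ΣR = 104.8 kΩ → I = 28.8/104.8 = 0.2748 mA.
V(R_D) = I·R = 0.6374 V; P = V·I = 0.6374 × 0.2748 = 0.1751 mW.

P ≈ 0.175 mW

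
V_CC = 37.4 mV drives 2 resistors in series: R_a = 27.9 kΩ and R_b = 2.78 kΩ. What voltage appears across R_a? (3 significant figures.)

Total series resistance ΣR = 27.9 + 2.78 = 30.68 kΩ.
By the voltage-divider rule, V = 37.4 × 27.90/30.68 = 34.01 mV.

V ≈ 34.0 mV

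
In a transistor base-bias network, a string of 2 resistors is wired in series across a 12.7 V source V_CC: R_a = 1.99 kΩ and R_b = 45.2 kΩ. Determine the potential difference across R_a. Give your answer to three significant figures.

Total series resistance ΣR = 1.99 + 45.2 = 47.19 kΩ.
By the voltage-divider rule, V = 12.7 × 1.990/47.19 = 0.5356 V.

V ≈ 0.536 V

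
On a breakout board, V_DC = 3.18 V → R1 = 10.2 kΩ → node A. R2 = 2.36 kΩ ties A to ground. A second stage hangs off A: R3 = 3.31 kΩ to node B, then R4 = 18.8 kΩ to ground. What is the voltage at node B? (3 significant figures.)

V_B ≈ 0.468 V

Looking into the second stage from A: R3 + R4 = 22.11 kΩ appears in parallel with R2.
Effective lower resistance at A: R2 ‖ 22.11 = 2.132 kΩ.
First divider: V_A = V_DC · 2.132/(10.2 + 2.132) = 0.5499 V.
Then the unloaded second divider: V_B = V_A × R4/(R3+R4) = 0.5499 × 0.8503 = 0.4675 V.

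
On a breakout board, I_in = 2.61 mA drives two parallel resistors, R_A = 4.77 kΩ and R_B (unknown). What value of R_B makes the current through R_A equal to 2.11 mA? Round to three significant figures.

R_B ≈ 20.1 kΩ

The fraction through R_A equals R_B/(R_A+R_B).
With f = 0.8084, R_B = R_A · f/(1−f) = 4.77 × 4.220 = 20.13 kΩ.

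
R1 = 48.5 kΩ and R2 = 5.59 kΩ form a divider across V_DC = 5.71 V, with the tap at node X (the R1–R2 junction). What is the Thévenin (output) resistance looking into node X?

R_th ≈ 5.01 kΩ

With V_DC suppressed (replaced by a short), R_th = R1 ‖ R2 = (48.50 × 5.59)/(48.50 + 5.59) = 5.012 kΩ.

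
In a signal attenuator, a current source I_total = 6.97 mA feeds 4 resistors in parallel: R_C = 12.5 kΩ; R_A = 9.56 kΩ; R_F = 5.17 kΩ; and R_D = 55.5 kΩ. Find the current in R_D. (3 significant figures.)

I ≈ 0.317 mA

ΣG = 1/12.5 + 1/9.56 + 1/5.17 + 1/55.5 = 0.3960.
By the current-divider rule, I = I_total · G_k/ΣG = 6.97 × 0.04549 = 0.3171 mA.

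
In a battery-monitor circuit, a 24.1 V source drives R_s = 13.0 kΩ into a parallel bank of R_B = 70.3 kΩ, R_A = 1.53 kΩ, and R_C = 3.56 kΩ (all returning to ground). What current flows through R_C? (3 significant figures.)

Parallel bank: R_p = 1/(1/70.3 + 1/1.53 + 1/3.56) = 1.054 kΩ.
Node voltage V_A = V_in · R_p/(R_s + R_p) = 24.1 × 0.07500 = 1.807 V.
Branch current I = V_A/R_C = 1.807/3.56 = 0.5077 mA.

I ≈ 0.508 mA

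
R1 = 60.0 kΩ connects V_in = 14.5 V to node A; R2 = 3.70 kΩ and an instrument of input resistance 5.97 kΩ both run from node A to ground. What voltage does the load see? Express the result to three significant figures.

The load sits in parallel with R2, giving an effective lower resistance R2' = R2·R_L/(R2+R_L) = 2.284 kΩ.
Then V_out = V_in · R2'/(R1 + R2') = 14.5 × 2.284/62.28 = 0.5318 V.
(Unloaded it would be 0.842 V; the load pulls it down.)

V_out ≈ 0.532 V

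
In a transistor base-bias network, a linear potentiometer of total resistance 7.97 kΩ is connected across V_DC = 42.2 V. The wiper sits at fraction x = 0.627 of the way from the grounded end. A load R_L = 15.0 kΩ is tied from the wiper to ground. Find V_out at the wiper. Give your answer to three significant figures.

V_out ≈ 23.5 V

Split the track: R_lower = x·R_p = 4.997 kΩ, R_upper = (1−x)·R_p = 2.973 kΩ.
(x·R_p) ‖ R_L = 3.748 kΩ.
Loaded-divider output: V_out = 42.2 × 0.5577 = 23.53 V.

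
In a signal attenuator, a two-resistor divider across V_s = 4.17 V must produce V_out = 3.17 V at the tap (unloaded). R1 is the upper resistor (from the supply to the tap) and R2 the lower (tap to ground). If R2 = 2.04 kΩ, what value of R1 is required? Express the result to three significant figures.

R1 ≈ 0.644 kΩ

V_out/V_s = R2/(R1+R2) = 0.7602.
So R1 = R2 · (V_s/V_out − 1) = 2.04 × (4.17/3.17 − 1) = 2.04 × 0.3155 = 0.6435 kΩ.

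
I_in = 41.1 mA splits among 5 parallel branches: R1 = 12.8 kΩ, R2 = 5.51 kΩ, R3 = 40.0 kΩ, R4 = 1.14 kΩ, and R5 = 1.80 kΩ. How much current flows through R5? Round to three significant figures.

ΣG = 1/12.8 + 1/5.51 + 1/40.0 + 1/1.14 + 1/1.80 = 1.717.
By the current-divider rule, I = I_in · G_k/ΣG = 41.1 × 0.3235 = 13.30 mA.

I ≈ 13.3 mA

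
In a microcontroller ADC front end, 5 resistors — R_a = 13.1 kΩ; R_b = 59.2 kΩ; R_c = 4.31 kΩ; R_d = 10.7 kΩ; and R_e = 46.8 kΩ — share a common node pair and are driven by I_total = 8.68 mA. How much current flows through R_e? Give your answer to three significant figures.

Conductances: ΣG = 1/13.1 + 1/59.2 + 1/4.31 + 1/10.7 + 1/46.8 = 0.4401 (1/kΩ).
R_e takes the fraction G_k/ΣG = 0.02137/0.4401 = 0.04855, so I = 8.68 × 0.04855 = 0.4215 mA.

I ≈ 0.421 mA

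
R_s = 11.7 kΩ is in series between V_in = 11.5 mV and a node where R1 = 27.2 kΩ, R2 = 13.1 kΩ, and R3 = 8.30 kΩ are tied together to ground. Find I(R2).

I ≈ 0.235 µA

Combine the parallel branches: R_p = (1/27.2 + 1/13.1 + 1/8.30)⁻¹ = 4.281 kΩ.
V_A = 11.5 × 4.281/15.98 = 3.081 mV.
Branch current I = V_A/R2 = 3.081/13.1 = 0.2352 µA.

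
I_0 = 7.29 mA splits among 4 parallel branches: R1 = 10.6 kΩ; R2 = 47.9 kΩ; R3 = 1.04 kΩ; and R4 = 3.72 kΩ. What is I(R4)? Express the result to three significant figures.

ΣG = 1/10.6 + 1/47.9 + 1/1.04 + 1/3.72 = 1.346.
By the current-divider rule, I = I_0 · G_k/ΣG = 7.29 × 0.1998 = 1.456 mA.

I ≈ 1.46 mA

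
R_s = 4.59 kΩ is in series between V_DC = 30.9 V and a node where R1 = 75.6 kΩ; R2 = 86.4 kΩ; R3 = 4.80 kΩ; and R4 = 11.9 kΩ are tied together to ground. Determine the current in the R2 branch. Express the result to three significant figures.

I ≈ 0.146 mA

Parallel bank: R_p = 1/(1/75.6 + 1/86.4 + 1/4.80 + 1/11.9) = 3.153 kΩ.
Node voltage V_A = V_DC · R_p/(R_s + R_p) = 30.9 × 0.4072 = 12.58 V.
Branch current I = V_A/R2 = 12.58/86.4 = 0.1456 mA.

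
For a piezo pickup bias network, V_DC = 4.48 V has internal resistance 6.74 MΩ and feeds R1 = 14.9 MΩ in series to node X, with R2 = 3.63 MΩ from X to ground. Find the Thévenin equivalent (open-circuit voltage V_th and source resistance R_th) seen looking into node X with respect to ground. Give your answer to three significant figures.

R1' = 6.74 + 14.9 = 21.64 MΩ (source resistance + R1).
V_th is the unloaded tap voltage: V_DC · R2/(R1'+R2) = 4.48 × 0.1436 = 0.6435 V.
Zeroing V_DC shorts the top of R1' to ground, so R_th = R1' ‖ R2 = 3.109 MΩ.

V_th ≈ 0.644 V, R_th ≈ 3.11 MΩ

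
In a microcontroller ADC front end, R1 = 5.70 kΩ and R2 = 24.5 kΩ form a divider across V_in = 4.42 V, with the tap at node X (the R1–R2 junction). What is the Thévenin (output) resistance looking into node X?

R_th ≈ 4.62 kΩ

With V_in suppressed (replaced by a short), R_th = R1 ‖ R2 = (5.700 × 24.5)/(5.700 + 24.5) = 4.624 kΩ.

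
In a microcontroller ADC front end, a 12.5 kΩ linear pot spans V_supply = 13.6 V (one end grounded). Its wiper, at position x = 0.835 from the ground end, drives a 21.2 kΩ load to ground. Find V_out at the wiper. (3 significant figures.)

V_out ≈ 10.5 V

Lower segment x·R_p = 10.44 kΩ; upper segment (1−x)·R_p = 2.063 kΩ.
R_L loads the lower segment: effective lower R = 6.994 kΩ.
Then V_out = V_supply · 6.994/(2.063 + 6.994) = 10.50 V.
(Unloaded: V_out = x·V_supply = 11.4 V.)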